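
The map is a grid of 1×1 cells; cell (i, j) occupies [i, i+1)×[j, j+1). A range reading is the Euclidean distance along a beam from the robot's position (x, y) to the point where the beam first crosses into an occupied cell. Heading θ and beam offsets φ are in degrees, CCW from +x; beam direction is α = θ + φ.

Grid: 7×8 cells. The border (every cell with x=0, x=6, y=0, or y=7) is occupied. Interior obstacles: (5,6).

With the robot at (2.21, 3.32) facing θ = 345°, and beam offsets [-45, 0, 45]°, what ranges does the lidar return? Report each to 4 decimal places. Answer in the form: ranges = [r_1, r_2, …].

beam 1: φ=-45°, α=300°
  direction (0.5000, -0.8660); cell (2,3); t to first gridline: x 1.5800, y 0.3695 (then +2.0000 / +1.1547)
    (2,2) via y @ 0.3695
    (2,1) via y @ 1.5242
    (3,1) via x @ 1.5800
    (3,0) via y @ 2.6789  # hit
  → r_1 = 2.6789
beam 2: φ=0°, α=345°
  direction (0.9659, -0.2588); cell (2,3); t to first gridline: x 0.8179, y 1.2364 (then +1.0353 / +3.8637)
    (3,3) via x @ 0.8179
    (3,2) via y @ 1.2364
    (4,2) via x @ 1.8531
    (5,2) via x @ 2.8884
    (6,2) via x @ 3.9237  # hit
  → r_2 = 3.9237
beam 3: φ=45°, α=30°
  direction (0.8660, 0.5000); cell (2,3); t to first gridline: x 0.9122, y 1.3600 (then +1.1547 / +2.0000)
    (3,3) via x @ 0.9122
    (3,4) via y @ 1.3600
    (4,4) via x @ 2.0669
    (5,4) via x @ 3.2216
    (5,5) via y @ 3.3600
    (6,5) via x @ 4.3763  # hit
  → r_3 = 4.3763

ranges = [2.6789, 3.9237, 4.3763]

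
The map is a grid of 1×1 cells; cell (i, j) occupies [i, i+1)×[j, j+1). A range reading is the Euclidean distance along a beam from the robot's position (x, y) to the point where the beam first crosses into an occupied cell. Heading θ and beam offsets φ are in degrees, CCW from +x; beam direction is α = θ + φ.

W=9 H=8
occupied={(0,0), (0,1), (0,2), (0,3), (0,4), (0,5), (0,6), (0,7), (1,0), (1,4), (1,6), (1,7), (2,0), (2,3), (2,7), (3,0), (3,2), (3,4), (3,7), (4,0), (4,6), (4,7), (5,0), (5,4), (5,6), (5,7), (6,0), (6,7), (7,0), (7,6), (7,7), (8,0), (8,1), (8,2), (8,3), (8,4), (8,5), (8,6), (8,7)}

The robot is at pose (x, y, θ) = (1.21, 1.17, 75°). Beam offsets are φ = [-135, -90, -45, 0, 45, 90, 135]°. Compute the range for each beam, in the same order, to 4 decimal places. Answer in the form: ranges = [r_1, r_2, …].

ranges = [0.1963, 0.6568, 2.0669, 2.9298, 0.4200, 0.2174, 0.2425]

beam 1: φ=-135°, α=300°
  direction (0.5000, -0.8660); cell (1,1); t to first gridline: x 1.5800, y 0.1963 (then +2.0000 / +1.1547)
    (1,0) via y @ 0.1963  # hit
  → r_1 = 0.1963
beam 2: φ=-90°, α=345°
  direction (0.9659, -0.2588); cell (1,1); t to first gridline: x 0.8179, y 0.6568 (then +1.0353 / +3.8637)
    (1,0) via y @ 0.6568  # hit
  → r_2 = 0.6568
beam 3: φ=-45°, α=30°
  direction (0.8660, 0.5000); cell (1,1); t to first gridline: x 0.9122, y 1.6600 (then +1.1547 / +2.0000)
    (2,1) via x @ 0.9122
    (2,2) via y @ 1.6600
    (3,2) via x @ 2.0669  # hit
  → r_3 = 2.0669
beam 4: φ=0°, α=75°
  direction (0.2588, 0.9659); cell (1,1); t to first gridline: x 3.0523, y 0.8593 (then +3.8637 / +1.0353)
    (1,2) via y @ 0.8593
    (1,3) via y @ 1.8946
    (1,4) via y @ 2.9298  # hit
  → r_4 = 2.9298
beam 5: φ=45°, α=120°
  direction (-0.5000, 0.8660); cell (1,1); t to first gridline: x 0.4200, y 0.9584 (then +2.0000 / +1.1547)
    (0,1) via x @ 0.4200  # hit
  → r_5 = 0.4200
beam 6: φ=90°, α=165°
  direction (-0.9659, 0.2588); cell (1,1); t to first gridline: x 0.2174, y 3.2069 (then +1.0353 / +3.8637)
    (0,1) via x @ 0.2174  # hit
  → r_6 = 0.2174
beam 7: φ=135°, α=210°
  direction (-0.8660, -0.5000); cell (1,1); t to first gridline: x 0.2425, y 0.3400 (then +1.1547 / +2.0000)
    (0,1) via x @ 0.2425  # hit
  → r_7 = 0.2425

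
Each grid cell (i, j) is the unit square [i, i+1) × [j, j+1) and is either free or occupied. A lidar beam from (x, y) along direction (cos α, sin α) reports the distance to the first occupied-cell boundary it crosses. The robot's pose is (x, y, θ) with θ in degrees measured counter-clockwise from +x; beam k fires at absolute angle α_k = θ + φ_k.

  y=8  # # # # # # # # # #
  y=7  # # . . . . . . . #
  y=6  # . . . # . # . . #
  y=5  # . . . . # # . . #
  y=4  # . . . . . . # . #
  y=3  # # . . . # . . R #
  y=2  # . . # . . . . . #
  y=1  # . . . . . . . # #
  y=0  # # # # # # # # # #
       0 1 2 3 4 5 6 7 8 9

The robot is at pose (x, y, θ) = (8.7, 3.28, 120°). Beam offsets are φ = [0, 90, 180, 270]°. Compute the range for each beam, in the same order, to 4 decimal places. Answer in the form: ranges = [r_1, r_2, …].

beam 1: φ=0°, α=120°
  d=(-0.5000,0.8660)  start (8,3)  tX=1.4000 tY=0.8314  stride 1/|dx|=2.0000 1/|dy|=1.1547
    cross y-line → (8,4), t=0.8314
    cross x-line → (7,4), t=1.4000 (wall)
  → r_1 = 1.4000
beam 2: φ=90°, α=210°
  d=(-0.8660,-0.5000)  start (8,3)  tX=0.8083 tY=0.5600  stride 1/|dx|=1.1547 1/|dy|=2.0000
    cross y-line → (8,2), t=0.5600
    cross x-line → (7,2), t=0.8083
    cross x-line → (6,2), t=1.9630
    cross y-line → (6,1), t=2.5600
    cross x-line → (5,1), t=3.1177
    cross x-line → (4,1), t=4.2724
    cross y-line → (4,0), t=4.5600 (wall)
  → r_2 = 4.5600
beam 3: φ=180°, α=300°
  d=(0.5000,-0.8660)  start (8,3)  tX=0.6000 tY=0.3233  stride 1/|dx|=2.0000 1/|dy|=1.1547
    cross y-line → (8,2), t=0.3233
    cross x-line → (9,2), t=0.6000 (wall)
  → r_3 = 0.6000
beam 4: φ=270°, α=30°
  d=(0.8660,0.5000)  start (8,3)  tX=0.3464 tY=1.4400  stride 1/|dx|=1.1547 1/|dy|=2.0000
    cross x-line → (9,3), t=0.3464 (wall)
  → r_4 = 0.3464

ranges = [1.4000, 4.5600, 0.6000, 0.3464]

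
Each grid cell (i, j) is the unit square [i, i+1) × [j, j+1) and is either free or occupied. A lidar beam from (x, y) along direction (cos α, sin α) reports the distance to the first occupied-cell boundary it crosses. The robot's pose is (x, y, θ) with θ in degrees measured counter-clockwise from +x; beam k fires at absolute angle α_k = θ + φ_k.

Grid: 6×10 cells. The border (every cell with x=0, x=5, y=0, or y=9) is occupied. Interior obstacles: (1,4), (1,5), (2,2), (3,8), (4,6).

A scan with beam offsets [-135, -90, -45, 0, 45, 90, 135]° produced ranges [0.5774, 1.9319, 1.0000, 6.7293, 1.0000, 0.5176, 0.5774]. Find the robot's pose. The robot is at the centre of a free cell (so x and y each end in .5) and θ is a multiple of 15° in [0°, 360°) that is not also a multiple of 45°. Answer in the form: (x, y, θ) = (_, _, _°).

(x, y, θ) = (1.5, 1.5, 75°)

Enumerate (i+0.5, j+0.5, θ) over the 27 free cells and 16 admissible headings. For each, cast all 7 beams and compare to the given ranges.
  (2.5, 1.5, 105°): beam 1 = 1.0000 ≠ 0.5774 ✗
  (1.5, 6.5, 300°): beam 1 = 0.5176 ≠ 0.5774 ✗
  (4.5, 5.5, 330°): beam 1 = 2.5882 ≠ 0.5774 ✗
  (2.5, 4.5, 240°): beam 1 = 4.6587 ≠ 0.5774 ✗
  (4.5, 8.5, 285°): beam 2 = 0.5176 ≠ 1.9319 ✗
  …
  (1.5, 1.5, 75°): r_1=0.5774, r_2=1.9319, r_3=1.0000, r_4=6.7293, r_5=1.0000, r_6=0.5176, r_7=0.5774 — all match ✓
No second candidate reproduces the full scan.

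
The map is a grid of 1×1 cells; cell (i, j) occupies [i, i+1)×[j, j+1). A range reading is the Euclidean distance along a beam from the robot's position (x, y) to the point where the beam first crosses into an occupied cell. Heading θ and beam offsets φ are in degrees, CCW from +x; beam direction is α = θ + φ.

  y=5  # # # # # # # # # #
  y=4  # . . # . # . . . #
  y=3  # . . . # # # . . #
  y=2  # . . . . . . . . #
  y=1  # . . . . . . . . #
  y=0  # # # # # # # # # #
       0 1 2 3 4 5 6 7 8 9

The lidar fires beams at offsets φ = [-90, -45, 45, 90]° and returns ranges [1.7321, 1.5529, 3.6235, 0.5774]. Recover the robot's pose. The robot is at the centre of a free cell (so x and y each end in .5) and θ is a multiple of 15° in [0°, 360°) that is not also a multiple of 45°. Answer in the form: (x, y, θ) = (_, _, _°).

(x, y, θ) = (5.5, 2.5, 330°)

Enumerate (i+0.5, j+0.5, θ) over the 27 free cells and 16 admissible headings. For each, cast all 4 beams and compare to the given ranges.
  (8.5, 4.5, 195°): beam 1 = 0.5176 ≠ 1.7321 ✗
  (8.5, 1.5, 15°): beam 1 = 0.5176 ≠ 1.7321 ✗
  (1.5, 2.5, 285°): beam 1 = 0.5176 ≠ 1.7321 ✗
  …
  (5.5, 2.5, 330°): r_1=1.7321, r_2=1.5529, r_3=3.6235, r_4=0.5774 — all match ✓
Unique over the lattice → pose = (5.5, 2.5, 330°).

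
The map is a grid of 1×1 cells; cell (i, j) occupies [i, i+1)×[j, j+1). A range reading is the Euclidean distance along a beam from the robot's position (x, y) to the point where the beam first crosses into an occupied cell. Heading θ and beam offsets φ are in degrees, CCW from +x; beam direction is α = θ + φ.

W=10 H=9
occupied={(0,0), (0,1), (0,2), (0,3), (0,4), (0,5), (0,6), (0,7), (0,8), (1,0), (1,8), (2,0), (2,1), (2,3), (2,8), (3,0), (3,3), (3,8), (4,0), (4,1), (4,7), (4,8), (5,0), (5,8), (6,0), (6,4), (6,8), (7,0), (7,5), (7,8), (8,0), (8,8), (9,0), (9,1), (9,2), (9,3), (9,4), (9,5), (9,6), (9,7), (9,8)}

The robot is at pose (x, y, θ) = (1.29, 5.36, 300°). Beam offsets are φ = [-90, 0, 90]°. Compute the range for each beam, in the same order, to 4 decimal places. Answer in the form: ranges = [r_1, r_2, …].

beam 1: φ=-90°, α=210°
  cosα=-0.8660 sinα=-0.5000 | (1,5) | tMaxX 0.3349 tMaxY 0.7200 | tΔX 1.1547 tΔY 2.0000
    t=0.3349 [x] (0,5) — stop
  → r_1 = 0.3349
beam 2: φ=0°, α=300°
  cosα=0.5000 sinα=-0.8660 | (1,5) | tMaxX 1.4200 tMaxY 0.4157 | tΔX 2.0000 tΔY 1.1547
    t=0.4157 [y] (1,4)
    t=1.4200 [x] (2,4)
    t=1.5704 [y] (2,3) — stop
  → r_2 = 1.5704
beam 3: φ=90°, α=30°
  cosα=0.8660 sinα=0.5000 | (1,5) | tMaxX 0.8198 tMaxY 1.2800 | tΔX 1.1547 tΔY 2.0000
    t=0.8198 [x] (2,5)
    t=1.2800 [y] (2,6)
    t=1.9745 [x] (3,6)
    t=3.1292 [x] (4,6)
    t=3.2800 [y] (4,7) — stop
  → r_3 = 3.2800

ranges = [0.3349, 1.5704, 3.2800]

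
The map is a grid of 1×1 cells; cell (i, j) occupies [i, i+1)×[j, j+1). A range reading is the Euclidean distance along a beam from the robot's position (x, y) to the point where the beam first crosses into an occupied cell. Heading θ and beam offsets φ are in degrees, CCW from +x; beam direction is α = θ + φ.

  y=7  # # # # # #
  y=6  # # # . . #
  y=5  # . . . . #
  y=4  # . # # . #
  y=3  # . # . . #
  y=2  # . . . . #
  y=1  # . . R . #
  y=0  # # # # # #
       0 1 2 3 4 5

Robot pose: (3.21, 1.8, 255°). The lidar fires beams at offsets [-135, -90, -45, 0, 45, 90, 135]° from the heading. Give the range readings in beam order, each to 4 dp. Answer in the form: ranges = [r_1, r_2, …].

beam 1: φ=-135°, α=120°
  dir = (cos 120°, sin 120°) = (-0.5000, 0.8660); from cell (3,1)
  next x-line at t=0.4200, next y-line at t=0.2309; Δt_x=2.0000, Δt_y=1.1547
    y: enter (3,2) at t=0.2309
    x: enter (2,2) at t=0.4200
    y: enter (2,3) at t=1.3856 ← occupied
  → r_1 = 1.3856
beam 2: φ=-90°, α=165°
  dir = (cos 165°, sin 165°) = (-0.9659, 0.2588); from cell (3,1)
  next x-line at t=0.2174, next y-line at t=0.7727; Δt_x=1.0353, Δt_y=3.8637
    x: enter (2,1) at t=0.2174
    y: enter (2,2) at t=0.7727
    x: enter (1,2) at t=1.2527
    x: enter (0,2) at t=2.2880 ← occupied
  → r_2 = 2.2880
beam 3: φ=-45°, α=210°
  dir = (cos 210°, sin 210°) = (-0.8660, -0.5000); from cell (3,1)
  next x-line at t=0.2425, next y-line at t=1.6000; Δt_x=1.1547, Δt_y=2.0000
    x: enter (2,1) at t=0.2425
    x: enter (1,1) at t=1.3972
    y: enter (1,0) at t=1.6000 ← occupied
  → r_3 = 1.6000
beam 4: φ=0°, α=255°
  dir = (cos 255°, sin 255°) = (-0.2588, -0.9659); from cell (3,1)
  next x-line at t=0.8114, next y-line at t=0.8282; Δt_x=3.8637, Δt_y=1.0353
    x: enter (2,1) at t=0.8114
    y: enter (2,0) at t=0.8282 ← occupied
  → r_4 = 0.8282
beam 5: φ=45°, α=300°
  dir = (cos 300°, sin 300°) = (0.5000, -0.8660); from cell (3,1)
  next x-line at t=1.5800, next y-line at t=0.9238; Δt_x=2.0000, Δt_y=1.1547
    y: enter (3,0) at t=0.9238 ← occupied
  → r_5 = 0.9238
beam 6: φ=90°, α=345°
  dir = (cos 345°, sin 345°) = (0.9659, -0.2588); from cell (3,1)
  next x-line at t=0.8179, next y-line at t=3.0910; Δt_x=1.0353, Δt_y=3.8637
    x: enter (4,1) at t=0.8179
    x: enter (5,1) at t=1.8531 ← occupied
  → r_6 = 1.8531
beam 7: φ=135°, α=30°
  dir = (cos 30°, sin 30°) = (0.8660, 0.5000); from cell (3,1)
  next x-line at t=0.9122, next y-line at t=0.4000; Δt_x=1.1547, Δt_y=2.0000
    y: enter (3,2) at t=0.4000
    x: enter (4,2) at t=0.9122
    x: enter (5,2) at t=2.0669 ← occupied
  → r_7 = 2.0669

ranges = [1.3856, 2.2880, 1.6000, 0.8282, 0.9238, 1.8531, 2.0669]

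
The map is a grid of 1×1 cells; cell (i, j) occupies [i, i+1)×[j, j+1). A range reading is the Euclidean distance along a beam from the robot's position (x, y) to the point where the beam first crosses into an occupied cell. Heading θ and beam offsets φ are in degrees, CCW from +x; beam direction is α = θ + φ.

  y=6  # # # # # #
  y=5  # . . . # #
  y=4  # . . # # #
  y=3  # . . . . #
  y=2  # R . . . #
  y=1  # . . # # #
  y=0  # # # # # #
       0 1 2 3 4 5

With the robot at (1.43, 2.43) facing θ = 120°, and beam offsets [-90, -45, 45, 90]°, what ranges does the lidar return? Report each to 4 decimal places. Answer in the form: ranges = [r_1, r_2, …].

ranges = [3.1400, 3.6959, 0.4452, 0.4965]

beam 1: φ=-90°, α=30°
  d=(0.8660,0.5000)  start (1,2)  tX=0.6582 tY=1.1400  stride 1/|dx|=1.1547 1/|dy|=2.0000
    cross x-line → (2,2), t=0.6582
    cross y-line → (2,3), t=1.1400
    cross x-line → (3,3), t=1.8129
    cross x-line → (4,3), t=2.9676
    cross y-line → (4,4), t=3.1400 (wall)
  → r_1 = 3.1400
beam 2: φ=-45°, α=75°
  d=(0.2588,0.9659)  start (1,2)  tX=2.2023 tY=0.5901  stride 1/|dx|=3.8637 1/|dy|=1.0353
    cross y-line → (1,3), t=0.5901
    cross y-line → (1,4), t=1.6254
    cross x-line → (2,4), t=2.2023
    cross y-line → (2,5), t=2.6607
    cross y-line → (2,6), t=3.6959 (wall)
  → r_2 = 3.6959
beam 3: φ=45°, α=165°
  d=(-0.9659,0.2588)  start (1,2)  tX=0.4452 tY=2.2023  stride 1/|dx|=1.0353 1/|dy|=3.8637
    cross x-line → (0,2), t=0.4452 (wall)
  → r_3 = 0.4452
beam 4: φ=90°, α=210°
  d=(-0.8660,-0.5000)  start (1,2)  tX=0.4965 tY=0.8600  stride 1/|dx|=1.1547 1/|dy|=2.0000
    cross x-line → (0,2), t=0.4965 (wall)
  → r_4 = 0.4965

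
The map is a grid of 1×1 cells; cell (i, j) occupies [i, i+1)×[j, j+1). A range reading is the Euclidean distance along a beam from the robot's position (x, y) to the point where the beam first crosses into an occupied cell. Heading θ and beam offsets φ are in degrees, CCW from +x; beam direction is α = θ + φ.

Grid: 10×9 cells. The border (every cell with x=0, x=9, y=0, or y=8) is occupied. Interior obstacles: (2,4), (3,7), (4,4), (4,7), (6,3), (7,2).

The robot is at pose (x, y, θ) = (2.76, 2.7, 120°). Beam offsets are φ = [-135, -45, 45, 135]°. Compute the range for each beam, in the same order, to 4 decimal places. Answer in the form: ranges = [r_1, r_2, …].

ranges = [6.4601, 4.4517, 1.8221, 1.7600]

beam 1: φ=-135°, α=345°
  dir = (cos 345°, sin 345°) = (0.9659, -0.2588); from cell (2,2)
  next x-line at t=0.2485, next y-line at t=2.7046; Δt_x=1.0353, Δt_y=3.8637
    x: enter (3,2) at t=0.2485
    x: enter (4,2) at t=1.2837
    x: enter (5,2) at t=2.3190
    y: enter (5,1) at t=2.7046
    x: enter (6,1) at t=3.3543
    x: enter (7,1) at t=4.3896
    x: enter (8,1) at t=5.4248
    x: enter (9,1) at t=6.4601 ← occupied
  → r_1 = 6.4601
beam 2: φ=-45°, α=75°
  dir = (cos 75°, sin 75°) = (0.2588, 0.9659); from cell (2,2)
  next x-line at t=0.9273, next y-line at t=0.3106; Δt_x=3.8637, Δt_y=1.0353
    y: enter (2,3) at t=0.3106
    x: enter (3,3) at t=0.9273
    y: enter (3,4) at t=1.3459
    y: enter (3,5) at t=2.3811
    y: enter (3,6) at t=3.4164
    y: enter (3,7) at t=4.4517 ← occupied
  → r_2 = 4.4517
beam 3: φ=45°, α=165°
  dir = (cos 165°, sin 165°) = (-0.9659, 0.2588); from cell (2,2)
  next x-line at t=0.7868, next y-line at t=1.1591; Δt_x=1.0353, Δt_y=3.8637
    x: enter (1,2) at t=0.7868
    y: enter (1,3) at t=1.1591
    x: enter (0,3) at t=1.8221 ← occupied
  → r_3 = 1.8221
beam 4: φ=135°, α=255°
  dir = (cos 255°, sin 255°) = (-0.2588, -0.9659); from cell (2,2)
  next x-line at t=2.9364, next y-line at t=0.7247; Δt_x=3.8637, Δt_y=1.0353
    y: enter (2,1) at t=0.7247
    y: enter (2,0) at t=1.7600 ← occupied
  → r_4 = 1.7600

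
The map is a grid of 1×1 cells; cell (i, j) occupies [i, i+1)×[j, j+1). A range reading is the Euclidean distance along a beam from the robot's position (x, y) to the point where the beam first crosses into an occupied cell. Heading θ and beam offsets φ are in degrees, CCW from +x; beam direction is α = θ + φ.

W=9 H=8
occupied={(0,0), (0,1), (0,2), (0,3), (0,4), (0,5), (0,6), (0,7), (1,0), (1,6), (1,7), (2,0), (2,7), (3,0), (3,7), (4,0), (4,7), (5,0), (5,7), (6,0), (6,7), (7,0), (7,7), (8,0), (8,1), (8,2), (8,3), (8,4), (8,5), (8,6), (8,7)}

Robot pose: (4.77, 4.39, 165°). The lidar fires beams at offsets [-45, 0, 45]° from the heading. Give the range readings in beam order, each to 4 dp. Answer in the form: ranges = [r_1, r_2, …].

beam 1: φ=-45°, α=120°
  dir = (cos 120°, sin 120°) = (-0.5000, 0.8660); from cell (4,4)
  next x-line at t=1.5400, next y-line at t=0.7044; Δt_x=2.0000, Δt_y=1.1547
    y: enter (4,5) at t=0.7044
    x: enter (3,5) at t=1.5400
    y: enter (3,6) at t=1.8591
    y: enter (3,7) at t=3.0138 ← occupied
  → r_1 = 3.0138
beam 2: φ=0°, α=165°
  dir = (cos 165°, sin 165°) = (-0.9659, 0.2588); from cell (4,4)
  next x-line at t=0.7972, next y-line at t=2.3569; Δt_x=1.0353, Δt_y=3.8637
    x: enter (3,4) at t=0.7972
    x: enter (2,4) at t=1.8324
    y: enter (2,5) at t=2.3569
    x: enter (1,5) at t=2.8677
    x: enter (0,5) at t=3.9030 ← occupied
  → r_2 = 3.9030
beam 3: φ=45°, α=210°
  dir = (cos 210°, sin 210°) = (-0.8660, -0.5000); from cell (4,4)
  next x-line at t=0.8891, next y-line at t=0.7800; Δt_x=1.1547, Δt_y=2.0000
    y: enter (4,3) at t=0.7800
    x: enter (3,3) at t=0.8891
    x: enter (2,3) at t=2.0438
    y: enter (2,2) at t=2.7800
    x: enter (1,2) at t=3.1985
    x: enter (0,2) at t=4.3532 ← occupied
  → r_3 = 4.3532

ranges = [3.0138, 3.9030, 4.3532]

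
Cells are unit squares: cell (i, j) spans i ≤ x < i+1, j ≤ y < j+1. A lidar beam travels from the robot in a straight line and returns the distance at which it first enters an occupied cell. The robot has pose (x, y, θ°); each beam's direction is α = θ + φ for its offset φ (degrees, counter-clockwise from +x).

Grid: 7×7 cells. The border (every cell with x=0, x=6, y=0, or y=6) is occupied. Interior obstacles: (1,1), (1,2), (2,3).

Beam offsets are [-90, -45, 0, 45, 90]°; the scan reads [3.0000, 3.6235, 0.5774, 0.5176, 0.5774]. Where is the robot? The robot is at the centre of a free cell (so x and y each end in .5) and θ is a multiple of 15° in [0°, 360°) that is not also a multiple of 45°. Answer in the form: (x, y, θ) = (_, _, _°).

(x, y, θ) = (2.5, 2.5, 60°)

Candidates: 22 free-cell centres × 16 headings = 352 poses. Raycast each; keep the one whose scan matches to 4 dp.
  (1.5, 3.5, 195°): beam 1 = 1.9319 ≠ 3.0000 ✗
  (5.5, 4.5, 210°): beam 1 = 1.7321 ≠ 3.0000 ✗
  (2.5, 2.5, 240°): beam 1 = 0.5774 ≠ 3.0000 ✗
  (5.5, 2.5, 165°): beam 1 = 1.9319 ≠ 3.0000 ✗
  (1.5, 3.5, 285°): beam 1 = 0.5176 ≠ 3.0000 ✗
  …
  (2.5, 2.5, 60°): r_1=3.0000, r_2=3.6235, r_3=0.5774, r_4=0.5176, r_5=0.5774 — all match ✓
Unique over the lattice → pose = (2.5, 2.5, 60°).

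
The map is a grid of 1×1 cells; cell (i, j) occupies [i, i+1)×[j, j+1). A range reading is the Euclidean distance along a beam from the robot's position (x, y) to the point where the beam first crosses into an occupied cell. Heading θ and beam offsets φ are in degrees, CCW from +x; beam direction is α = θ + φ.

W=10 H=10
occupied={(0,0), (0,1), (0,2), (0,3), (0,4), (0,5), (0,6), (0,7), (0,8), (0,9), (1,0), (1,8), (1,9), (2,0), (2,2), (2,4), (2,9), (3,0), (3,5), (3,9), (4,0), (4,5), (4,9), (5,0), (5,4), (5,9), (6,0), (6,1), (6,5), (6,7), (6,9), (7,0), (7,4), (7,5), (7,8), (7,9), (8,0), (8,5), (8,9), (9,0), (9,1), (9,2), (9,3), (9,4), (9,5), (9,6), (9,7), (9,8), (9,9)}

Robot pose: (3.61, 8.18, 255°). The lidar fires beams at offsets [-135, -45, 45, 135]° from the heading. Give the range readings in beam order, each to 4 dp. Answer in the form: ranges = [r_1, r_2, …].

ranges = [0.9469, 3.0138, 2.5172, 1.6400]

beam 1: φ=-135°, α=120°
  direction (-0.5000, 0.8660); cell (3,8); t to first gridline: x 1.2200, y 0.9469 (then +2.0000 / +1.1547)
    (3,9) via y @ 0.9469  # hit
  → r_1 = 0.9469
beam 2: φ=-45°, α=210°
  direction (-0.8660, -0.5000); cell (3,8); t to first gridline: x 0.7044, y 0.3600 (then +1.1547 / +2.0000)
    (3,7) via y @ 0.3600
    (2,7) via x @ 0.7044
    (1,7) via x @ 1.8591
    (1,6) via y @ 2.3600
    (0,6) via x @ 3.0138  # hit
  → r_2 = 3.0138
beam 3: φ=45°, α=300°
  direction (0.5000, -0.8660); cell (3,8); t to first gridline: x 0.7800, y 0.2078 (then +2.0000 / +1.1547)
    (3,7) via y @ 0.2078
    (4,7) via x @ 0.7800
    (4,6) via y @ 1.3625
    (4,5) via y @ 2.5172  # hit
  → r_3 = 2.5172
beam 4: φ=135°, α=30°
  direction (0.8660, 0.5000); cell (3,8); t to first gridline: x 0.4503, y 1.6400 (then +1.1547 / +2.0000)
    (4,8) via x @ 0.4503
    (5,8) via x @ 1.6050
    (5,9) via y @ 1.6400  # hit
  → r_4 = 1.6400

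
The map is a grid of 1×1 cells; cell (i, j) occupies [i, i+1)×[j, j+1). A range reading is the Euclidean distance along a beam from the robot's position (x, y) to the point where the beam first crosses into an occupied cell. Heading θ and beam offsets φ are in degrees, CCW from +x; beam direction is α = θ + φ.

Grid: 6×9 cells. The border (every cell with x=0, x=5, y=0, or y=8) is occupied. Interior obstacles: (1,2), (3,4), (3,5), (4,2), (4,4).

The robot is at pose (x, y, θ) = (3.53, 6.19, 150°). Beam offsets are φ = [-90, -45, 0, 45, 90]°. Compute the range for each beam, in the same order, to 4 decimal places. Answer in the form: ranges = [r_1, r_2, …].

ranges = [2.0900, 1.8738, 2.9214, 2.6192, 0.2194]

beam 1: φ=-90°, α=60°
  d=(0.5000,0.8660)  start (3,6)  tX=0.9400 tY=0.9353  stride 1/|dx|=2.0000 1/|dy|=1.1547
    cross y-line → (3,7), t=0.9353
    cross x-line → (4,7), t=0.9400
    cross y-line → (4,8), t=2.0900 (wall)
  → r_1 = 2.0900
beam 2: φ=-45°, α=105°
  d=(-0.2588,0.9659)  start (3,6)  tX=2.0478 tY=0.8386  stride 1/|dx|=3.8637 1/|dy|=1.0353
    cross y-line → (3,7), t=0.8386
    cross y-line → (3,8), t=1.8738 (wall)
  → r_2 = 1.8738
beam 3: φ=0°, α=150°
  d=(-0.8660,0.5000)  start (3,6)  tX=0.6120 tY=1.6200  stride 1/|dx|=1.1547 1/|dy|=2.0000
    cross x-line → (2,6), t=0.6120
    cross y-line → (2,7), t=1.6200
    cross x-line → (1,7), t=1.7667
    cross x-line → (0,7), t=2.9214 (wall)
  → r_3 = 2.9214
beam 4: φ=45°, α=195°
  d=(-0.9659,-0.2588)  start (3,6)  tX=0.5487 tY=0.7341  stride 1/|dx|=1.0353 1/|dy|=3.8637
    cross x-line → (2,6), t=0.5487
    cross y-line → (2,5), t=0.7341
    cross x-line → (1,5), t=1.5840
    cross x-line → (0,5), t=2.6192 (wall)
  → r_4 = 2.6192
beam 5: φ=90°, α=240°
  d=(-0.5000,-0.8660)  start (3,6)  tX=1.0600 tY=0.2194  stride 1/|dx|=2.0000 1/|dy|=1.1547
    cross y-line → (3,5), t=0.2194 (wall)
  → r_5 = 0.2194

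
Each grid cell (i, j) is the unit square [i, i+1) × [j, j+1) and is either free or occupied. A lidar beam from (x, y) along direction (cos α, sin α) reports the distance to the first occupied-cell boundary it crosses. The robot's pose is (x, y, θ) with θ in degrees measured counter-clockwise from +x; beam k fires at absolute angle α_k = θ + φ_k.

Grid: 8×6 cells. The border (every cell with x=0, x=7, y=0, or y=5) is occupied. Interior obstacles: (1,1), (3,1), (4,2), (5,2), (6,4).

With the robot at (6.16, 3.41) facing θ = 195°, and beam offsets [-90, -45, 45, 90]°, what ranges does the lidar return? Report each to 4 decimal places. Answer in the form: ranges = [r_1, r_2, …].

ranges = [0.6108, 3.1800, 0.4734, 2.4950]

beam 1: φ=-90°, α=105°
  dir = (cos 105°, sin 105°) = (-0.2588, 0.9659); from cell (6,3)
  next x-line at t=0.6182, next y-line at t=0.6108; Δt_x=3.8637, Δt_y=1.0353
    y: enter (6,4) at t=0.6108 ← occupied
  → r_1 = 0.6108
beam 2: φ=-45°, α=150°
  dir = (cos 150°, sin 150°) = (-0.8660, 0.5000); from cell (6,3)
  next x-line at t=0.1848, next y-line at t=1.1800; Δt_x=1.1547, Δt_y=2.0000
    x: enter (5,3) at t=0.1848
    y: enter (5,4) at t=1.1800
    x: enter (4,4) at t=1.3395
    x: enter (3,4) at t=2.4942
    y: enter (3,5) at t=3.1800 ← occupied
  → r_2 = 3.1800
beam 3: φ=45°, α=240°
  dir = (cos 240°, sin 240°) = (-0.5000, -0.8660); from cell (6,3)
  next x-line at t=0.3200, next y-line at t=0.4734; Δt_x=2.0000, Δt_y=1.1547
    x: enter (5,3) at t=0.3200
    y: enter (5,2) at t=0.4734 ← occupied
  → r_3 = 0.4734
beam 4: φ=90°, α=285°
  dir = (cos 285°, sin 285°) = (0.2588, -0.9659); from cell (6,3)
  next x-line at t=3.2455, next y-line at t=0.4245; Δt_x=3.8637, Δt_y=1.0353
    y: enter (6,2) at t=0.4245
    y: enter (6,1) at t=1.4597
    y: enter (6,0) at t=2.4950 ← occupied
  → r_4 = 2.4950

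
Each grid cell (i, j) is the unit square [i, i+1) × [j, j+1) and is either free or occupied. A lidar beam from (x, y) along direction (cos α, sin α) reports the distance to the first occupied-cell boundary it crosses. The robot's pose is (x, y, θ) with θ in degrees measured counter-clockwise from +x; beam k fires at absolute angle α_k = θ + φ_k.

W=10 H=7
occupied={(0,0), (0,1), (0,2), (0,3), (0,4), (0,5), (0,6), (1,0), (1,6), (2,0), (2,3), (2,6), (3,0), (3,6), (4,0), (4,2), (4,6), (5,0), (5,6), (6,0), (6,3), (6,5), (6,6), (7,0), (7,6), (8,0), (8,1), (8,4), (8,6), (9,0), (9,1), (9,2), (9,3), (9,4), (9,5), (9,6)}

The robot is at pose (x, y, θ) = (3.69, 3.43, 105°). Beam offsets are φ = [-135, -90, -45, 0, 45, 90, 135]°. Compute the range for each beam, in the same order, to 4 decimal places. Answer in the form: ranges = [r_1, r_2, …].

beam 1: φ=-135°, α=330°
  direction (0.8660, -0.5000); cell (3,3); t to first gridline: x 0.3580, y 0.8600 (then +1.1547 / +2.0000)
    (4,3) via x @ 0.3580
    (4,2) via y @ 0.8600  # hit
  → r_1 = 0.8600
beam 2: φ=-90°, α=15°
  direction (0.9659, 0.2588); cell (3,3); t to first gridline: x 0.3209, y 2.2023 (then +1.0353 / +3.8637)
    (4,3) via x @ 0.3209
    (5,3) via x @ 1.3562
    (5,4) via y @ 2.2023
    (6,4) via x @ 2.3915
    (7,4) via x @ 3.4268
    (8,4) via x @ 4.4620  # hit
  → r_2 = 4.4620
beam 3: φ=-45°, α=60°
  direction (0.5000, 0.8660); cell (3,3); t to first gridline: x 0.6200, y 0.6582 (then +2.0000 / +1.1547)
    (4,3) via x @ 0.6200
    (4,4) via y @ 0.6582
    (4,5) via y @ 1.8129
    (5,5) via x @ 2.6200
    (5,6) via y @ 2.9676  # hit
  → r_3 = 2.9676
beam 4: φ=0°, α=105°
  direction (-0.2588, 0.9659); cell (3,3); t to first gridline: x 2.6660, y 0.5901 (then +3.8637 / +1.0353)
    (3,4) via y @ 0.5901
    (3,5) via y @ 1.6254
    (3,6) via y @ 2.6607  # hit
  → r_4 = 2.6607
beam 5: φ=45°, α=150°
  direction (-0.8660, 0.5000); cell (3,3); t to first gridline: x 0.7967, y 1.1400 (then +1.1547 / +2.0000)
    (2,3) via x @ 0.7967  # hit
  → r_5 = 0.7967
beam 6: φ=90°, α=195°
  direction (-0.9659, -0.2588); cell (3,3); t to first gridline: x 0.7143, y 1.6614 (then +1.0353 / +3.8637)
    (2,3) via x @ 0.7143  # hit
  → r_6 = 0.7143
beam 7: φ=135°, α=240°
  direction (-0.5000, -0.8660); cell (3,3); t to first gridline: x 1.3800, y 0.4965 (then +2.0000 / +1.1547)
    (3,2) via y @ 0.4965
    (2,2) via x @ 1.3800
    (2,1) via y @ 1.6512
    (2,0) via y @ 2.8059  # hit
  → r_7 = 2.8059

ranges = [0.8600, 4.4620, 2.9676, 2.6607, 0.7967, 0.7143, 2.8059]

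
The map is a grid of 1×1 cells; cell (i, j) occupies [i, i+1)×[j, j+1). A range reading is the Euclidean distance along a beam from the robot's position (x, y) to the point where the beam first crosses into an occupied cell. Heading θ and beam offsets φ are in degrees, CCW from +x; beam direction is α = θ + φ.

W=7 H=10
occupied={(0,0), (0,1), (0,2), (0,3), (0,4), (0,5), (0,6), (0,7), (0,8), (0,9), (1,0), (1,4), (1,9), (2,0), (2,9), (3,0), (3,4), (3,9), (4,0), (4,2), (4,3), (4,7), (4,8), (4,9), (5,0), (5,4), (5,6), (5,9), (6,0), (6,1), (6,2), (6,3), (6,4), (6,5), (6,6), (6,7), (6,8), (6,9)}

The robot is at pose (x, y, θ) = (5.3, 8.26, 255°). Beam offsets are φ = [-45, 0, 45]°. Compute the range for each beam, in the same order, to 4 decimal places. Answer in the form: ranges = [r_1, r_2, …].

ranges = [0.3464, 1.1591, 1.4000]

beam 1: φ=-45°, α=210°
  d=(-0.8660,-0.5000)  start (5,8)  tX=0.3464 tY=0.5200  stride 1/|dx|=1.1547 1/|dy|=2.0000
    cross x-line → (4,8), t=0.3464 (wall)
  → r_1 = 0.3464
beam 2: φ=0°, α=255°
  d=(-0.2588,-0.9659)  start (5,8)  tX=1.1591 tY=0.2692  stride 1/|dx|=3.8637 1/|dy|=1.0353
    cross y-line → (5,7), t=0.2692
    cross x-line → (4,7), t=1.1591 (wall)
  → r_2 = 1.1591
beam 3: φ=45°, α=300°
  d=(0.5000,-0.8660)  start (5,8)  tX=1.4000 tY=0.3002  stride 1/|dx|=2.0000 1/|dy|=1.1547
    cross y-line → (5,7), t=0.3002
    cross x-line → (6,7), t=1.4000 (wall)
  → r_3 = 1.4000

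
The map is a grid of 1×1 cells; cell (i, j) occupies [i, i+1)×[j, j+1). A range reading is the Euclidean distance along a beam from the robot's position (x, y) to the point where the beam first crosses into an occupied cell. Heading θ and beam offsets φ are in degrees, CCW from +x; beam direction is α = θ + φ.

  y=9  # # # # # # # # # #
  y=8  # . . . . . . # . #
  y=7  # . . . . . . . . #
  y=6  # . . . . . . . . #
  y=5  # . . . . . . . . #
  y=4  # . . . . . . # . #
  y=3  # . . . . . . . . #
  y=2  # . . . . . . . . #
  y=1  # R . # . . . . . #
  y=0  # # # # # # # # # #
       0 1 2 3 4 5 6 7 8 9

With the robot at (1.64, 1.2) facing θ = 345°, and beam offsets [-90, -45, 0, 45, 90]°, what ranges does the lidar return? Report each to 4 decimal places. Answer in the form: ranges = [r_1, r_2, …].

beam 1: φ=-90°, α=255°
  cosα=-0.2588 sinα=-0.9659 | (1,1) | tMaxX 2.4728 tMaxY 0.2071 | tΔX 3.8637 tΔY 1.0353
    t=0.2071 [y] (1,0) — stop
  → r_1 = 0.2071
beam 2: φ=-45°, α=300°
  cosα=0.5000 sinα=-0.8660 | (1,1) | tMaxX 0.7200 tMaxY 0.2309 | tΔX 2.0000 tΔY 1.1547
    t=0.2309 [y] (1,0) — stop
  → r_2 = 0.2309
beam 3: φ=0°, α=345°
  cosα=0.9659 sinα=-0.2588 | (1,1) | tMaxX 0.3727 tMaxY 0.7727 | tΔX 1.0353 tΔY 3.8637
    t=0.3727 [x] (2,1)
    t=0.7727 [y] (2,0) — stop
  → r_3 = 0.7727
beam 4: φ=45°, α=30°
  cosα=0.8660 sinα=0.5000 | (1,1) | tMaxX 0.4157 tMaxY 1.6000 | tΔX 1.1547 tΔY 2.0000
    t=0.4157 [x] (2,1)
    t=1.5704 [x] (3,1) — stop
  → r_4 = 1.5704
beam 5: φ=90°, α=75°
  cosα=0.2588 sinα=0.9659 | (1,1) | tMaxX 1.3909 tMaxY 0.8282 | tΔX 3.8637 tΔY 1.0353
    t=0.8282 [y] (1,2)
    t=1.3909 [x] (2,2)
    t=1.8635 [y] (2,3)
    t=2.8988 [y] (2,4)
    t=3.9340 [y] (2,5)
    t=4.9693 [y] (2,6)
    t=5.2546 [x] (3,6)
    t=6.0046 [y] (3,7)
    t=7.0399 [y] (3,8)
    t=8.0752 [y] (3,9) — stop
  → r_5 = 8.0752

ranges = [0.2071, 0.2309, 0.7727, 1.5704, 8.0752]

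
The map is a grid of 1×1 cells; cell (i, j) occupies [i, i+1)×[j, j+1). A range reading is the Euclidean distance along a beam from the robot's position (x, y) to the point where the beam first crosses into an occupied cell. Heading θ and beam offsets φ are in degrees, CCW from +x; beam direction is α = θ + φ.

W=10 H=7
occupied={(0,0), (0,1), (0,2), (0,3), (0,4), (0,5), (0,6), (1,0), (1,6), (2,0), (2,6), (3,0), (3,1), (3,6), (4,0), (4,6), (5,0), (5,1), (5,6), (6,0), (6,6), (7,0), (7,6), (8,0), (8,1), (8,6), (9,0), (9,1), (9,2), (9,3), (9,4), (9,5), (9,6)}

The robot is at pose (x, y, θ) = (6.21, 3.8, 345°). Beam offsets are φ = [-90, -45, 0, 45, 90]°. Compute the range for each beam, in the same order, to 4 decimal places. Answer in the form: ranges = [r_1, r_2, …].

ranges = [1.8635, 3.2332, 2.8884, 3.2216, 2.2776]

beam 1: φ=-90°, α=255°
  cosα=-0.2588 sinα=-0.9659 | (6,3) | tMaxX 0.8114 tMaxY 0.8282 | tΔX 3.8637 tΔY 1.0353
    t=0.8114 [x] (5,3)
    t=0.8282 [y] (5,2)
    t=1.8635 [y] (5,1) — stop
  → r_1 = 1.8635
beam 2: φ=-45°, α=300°
  cosα=0.5000 sinα=-0.8660 | (6,3) | tMaxX 1.5800 tMaxY 0.9238 | tΔX 2.0000 tΔY 1.1547
    t=0.9238 [y] (6,2)
    t=1.5800 [x] (7,2)
    t=2.0785 [y] (7,1)
    t=3.2332 [y] (7,0) — stop
  → r_2 = 3.2332
beam 3: φ=0°, α=345°
  cosα=0.9659 sinα=-0.2588 | (6,3) | tMaxX 0.8179 tMaxY 3.0910 | tΔX 1.0353 tΔY 3.8637
    t=0.8179 [x] (7,3)
    t=1.8531 [x] (8,3)
    t=2.8884 [x] (9,3) — stop
  → r_3 = 2.8884
beam 4: φ=45°, α=30°
  cosα=0.8660 sinα=0.5000 | (6,3) | tMaxX 0.9122 tMaxY 0.4000 | tΔX 1.1547 tΔY 2.0000
    t=0.4000 [y] (6,4)
    t=0.9122 [x] (7,4)
    t=2.0669 [x] (8,4)
    t=2.4000 [y] (8,5)
    t=3.2216 [x] (9,5) — stop
  → r_4 = 3.2216
beam 5: φ=90°, α=75°
  cosα=0.2588 sinα=0.9659 | (6,3) | tMaxX 3.0523 tMaxY 0.2071 | tΔX 3.8637 tΔY 1.0353
    t=0.2071 [y] (6,4)
    t=1.2423 [y] (6,5)
    t=2.2776 [y] (6,6) — stop
  → r_5 = 2.2776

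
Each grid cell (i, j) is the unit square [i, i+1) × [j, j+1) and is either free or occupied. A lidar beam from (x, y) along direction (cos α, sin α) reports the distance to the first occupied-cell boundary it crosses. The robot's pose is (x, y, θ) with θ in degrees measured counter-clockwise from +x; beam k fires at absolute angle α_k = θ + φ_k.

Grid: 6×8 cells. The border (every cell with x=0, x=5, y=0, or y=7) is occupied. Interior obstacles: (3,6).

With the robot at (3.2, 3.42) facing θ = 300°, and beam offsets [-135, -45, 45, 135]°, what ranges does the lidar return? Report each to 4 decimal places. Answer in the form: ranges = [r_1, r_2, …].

ranges = [2.2776, 2.5054, 1.8635, 2.6710]

beam 1: φ=-135°, α=165°
  direction (-0.9659, 0.2588); cell (3,3); t to first gridline: x 0.2071, y 2.2409 (then +1.0353 / +3.8637)
    (2,3) via x @ 0.2071
    (1,3) via x @ 1.2423
    (1,4) via y @ 2.2409
    (0,4) via x @ 2.2776  # hit
  → r_1 = 2.2776
beam 2: φ=-45°, α=255°
  direction (-0.2588, -0.9659); cell (3,3); t to first gridline: x 0.7727, y 0.4348 (then +3.8637 / +1.0353)
    (3,2) via y @ 0.4348
    (2,2) via x @ 0.7727
    (2,1) via y @ 1.4701
    (2,0) via y @ 2.5054  # hit
  → r_2 = 2.5054
beam 3: φ=45°, α=345°
  direction (0.9659, -0.2588); cell (3,3); t to first gridline: x 0.8282, y 1.6228 (then +1.0353 / +3.8637)
    (4,3) via x @ 0.8282
    (4,2) via y @ 1.6228
    (5,2) via x @ 1.8635  # hit
  → r_3 = 1.8635
beam 4: φ=135°, α=75°
  direction (0.2588, 0.9659); cell (3,3); t to first gridline: x 3.0910, y 0.6005 (then +3.8637 / +1.0353)
    (3,4) via y @ 0.6005
    (3,5) via y @ 1.6357
    (3,6) via y @ 2.6710  # hit
  → r_4 = 2.6710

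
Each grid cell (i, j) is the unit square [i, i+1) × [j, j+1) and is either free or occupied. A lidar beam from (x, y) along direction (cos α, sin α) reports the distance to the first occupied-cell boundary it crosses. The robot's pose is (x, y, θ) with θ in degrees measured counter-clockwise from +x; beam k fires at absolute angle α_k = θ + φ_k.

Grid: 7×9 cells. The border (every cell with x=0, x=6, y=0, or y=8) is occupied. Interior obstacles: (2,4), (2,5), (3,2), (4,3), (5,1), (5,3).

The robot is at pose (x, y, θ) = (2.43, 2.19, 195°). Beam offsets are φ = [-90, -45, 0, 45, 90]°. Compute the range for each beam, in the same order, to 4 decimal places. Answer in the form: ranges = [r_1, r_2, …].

beam 1: φ=-90°, α=105°
  cosα=-0.2588 sinα=0.9659 | (2,2) | tMaxX 1.6614 tMaxY 0.8386 | tΔX 3.8637 tΔY 1.0353
    t=0.8386 [y] (2,3)
    t=1.6614 [x] (1,3)
    t=1.8738 [y] (1,4)
    t=2.9091 [y] (1,5)
    t=3.9444 [y] (1,6)
    t=4.9797 [y] (1,7)
    t=5.5251 [x] (0,7) — stop
  → r_1 = 5.5251
beam 2: φ=-45°, α=150°
  cosα=-0.8660 sinα=0.5000 | (2,2) | tMaxX 0.4965 tMaxY 1.6200 | tΔX 1.1547 tΔY 2.0000
    t=0.4965 [x] (1,2)
    t=1.6200 [y] (1,3)
    t=1.6512 [x] (0,3) — stop
  → r_2 = 1.6512
beam 3: φ=0°, α=195°
  cosα=-0.9659 sinα=-0.2588 | (2,2) | tMaxX 0.4452 tMaxY 0.7341 | tΔX 1.0353 tΔY 3.8637
    t=0.4452 [x] (1,2)
    t=0.7341 [y] (1,1)
    t=1.4804 [x] (0,1) — stop
  → r_3 = 1.4804
beam 4: φ=45°, α=240°
  cosα=-0.5000 sinα=-0.8660 | (2,2) | tMaxX 0.8600 tMaxY 0.2194 | tΔX 2.0000 tΔY 1.1547
    t=0.2194 [y] (2,1)
    t=0.8600 [x] (1,1)
    t=1.3741 [y] (1,0) — stop
  → r_4 = 1.3741
beam 5: φ=90°, α=285°
  cosα=0.2588 sinα=-0.9659 | (2,2) | tMaxX 2.2023 tMaxY 0.1967 | tΔX 3.8637 tΔY 1.0353
    t=0.1967 [y] (2,1)
    t=1.2320 [y] (2,0) — stop
  → r_5 = 1.2320

ranges = [5.5251, 1.6512, 1.4804, 1.3741, 1.2320]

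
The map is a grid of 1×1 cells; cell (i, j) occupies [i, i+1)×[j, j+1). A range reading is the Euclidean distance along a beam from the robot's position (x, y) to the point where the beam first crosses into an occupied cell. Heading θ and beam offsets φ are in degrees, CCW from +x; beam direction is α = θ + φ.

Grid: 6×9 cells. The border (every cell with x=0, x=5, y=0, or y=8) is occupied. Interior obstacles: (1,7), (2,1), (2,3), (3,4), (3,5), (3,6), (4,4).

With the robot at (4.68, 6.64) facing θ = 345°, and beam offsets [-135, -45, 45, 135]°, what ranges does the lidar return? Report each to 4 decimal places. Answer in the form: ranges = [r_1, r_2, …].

beam 1: φ=-135°, α=210°
  direction (-0.8660, -0.5000); cell (4,6); t to first gridline: x 0.7852, y 1.2800 (then +1.1547 / +2.0000)
    (3,6) via x @ 0.7852  # hit
  → r_1 = 0.7852
beam 2: φ=-45°, α=300°
  direction (0.5000, -0.8660); cell (4,6); t to first gridline: x 0.6400, y 0.7390 (then +2.0000 / +1.1547)
    (5,6) via x @ 0.6400  # hit
  → r_2 = 0.6400
beam 3: φ=45°, α=30°
  direction (0.8660, 0.5000); cell (4,6); t to first gridline: x 0.3695, y 0.7200 (then +1.1547 / +2.0000)
    (5,6) via x @ 0.3695  # hit
  → r_3 = 0.3695
beam 4: φ=135°, α=120°
  direction (-0.5000, 0.8660); cell (4,6); t to first gridline: x 1.3600, y 0.4157 (then +2.0000 / +1.1547)
    (4,7) via y @ 0.4157
    (3,7) via x @ 1.3600
    (3,8) via y @ 1.5704  # hit
  → r_4 = 1.5704

ranges = [0.7852, 0.6400, 0.3695, 1.5704]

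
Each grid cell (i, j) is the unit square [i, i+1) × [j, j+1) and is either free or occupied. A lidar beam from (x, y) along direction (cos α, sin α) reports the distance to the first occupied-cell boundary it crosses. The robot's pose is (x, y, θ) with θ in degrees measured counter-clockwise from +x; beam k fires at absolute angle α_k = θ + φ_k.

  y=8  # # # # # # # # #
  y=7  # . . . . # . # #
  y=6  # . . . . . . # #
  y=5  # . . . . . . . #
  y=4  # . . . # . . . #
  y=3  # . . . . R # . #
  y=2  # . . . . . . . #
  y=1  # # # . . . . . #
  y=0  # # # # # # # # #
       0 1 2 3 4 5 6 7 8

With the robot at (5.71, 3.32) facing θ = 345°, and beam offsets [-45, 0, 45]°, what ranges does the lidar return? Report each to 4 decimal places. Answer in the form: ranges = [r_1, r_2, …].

beam 1: φ=-45°, α=300°
  dir = (cos 300°, sin 300°) = (0.5000, -0.8660); from cell (5,3)
  next x-line at t=0.5800, next y-line at t=0.3695; Δt_x=2.0000, Δt_y=1.1547
    y: enter (5,2) at t=0.3695
    x: enter (6,2) at t=0.5800
    y: enter (6,1) at t=1.5242
    x: enter (7,1) at t=2.5800
    y: enter (7,0) at t=2.6789 ← occupied
  → r_1 = 2.6789
beam 2: φ=0°, α=345°
  dir = (cos 345°, sin 345°) = (0.9659, -0.2588); from cell (5,3)
  next x-line at t=0.3002, next y-line at t=1.2364; Δt_x=1.0353, Δt_y=3.8637
    x: enter (6,3) at t=0.3002 ← occupied
  → r_2 = 0.3002
beam 3: φ=45°, α=30°
  dir = (cos 30°, sin 30°) = (0.8660, 0.5000); from cell (5,3)
  next x-line at t=0.3349, next y-line at t=1.3600; Δt_x=1.1547, Δt_y=2.0000
    x: enter (6,3) at t=0.3349 ← occupied
  → r_3 = 0.3349

ranges = [2.6789, 0.3002, 0.3349]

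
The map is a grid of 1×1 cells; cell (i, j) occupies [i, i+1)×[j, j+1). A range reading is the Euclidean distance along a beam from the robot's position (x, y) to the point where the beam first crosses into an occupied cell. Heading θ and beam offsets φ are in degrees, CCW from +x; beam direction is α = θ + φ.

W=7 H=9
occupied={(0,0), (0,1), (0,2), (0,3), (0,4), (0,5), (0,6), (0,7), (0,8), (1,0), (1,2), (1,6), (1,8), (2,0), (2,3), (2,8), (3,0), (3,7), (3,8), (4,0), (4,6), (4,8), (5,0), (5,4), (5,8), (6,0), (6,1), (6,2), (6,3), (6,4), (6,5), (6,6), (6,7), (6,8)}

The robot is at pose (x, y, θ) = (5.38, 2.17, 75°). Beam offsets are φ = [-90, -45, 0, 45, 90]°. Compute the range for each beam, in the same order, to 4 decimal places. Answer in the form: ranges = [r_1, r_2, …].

beam 1: φ=-90°, α=345°
  d=(0.9659,-0.2588)  start (5,2)  tX=0.6419 tY=0.6568  stride 1/|dx|=1.0353 1/|dy|=3.8637
    cross x-line → (6,2), t=0.6419 (wall)
  → r_1 = 0.6419
beam 2: φ=-45°, α=30°
  d=(0.8660,0.5000)  start (5,2)  tX=0.7159 tY=1.6600  stride 1/|dx|=1.1547 1/|dy|=2.0000
    cross x-line → (6,2), t=0.7159 (wall)
  → r_2 = 0.7159
beam 3: φ=0°, α=75°
  d=(0.2588,0.9659)  start (5,2)  tX=2.3955 tY=0.8593  stride 1/|dx|=3.8637 1/|dy|=1.0353
    cross y-line → (5,3), t=0.8593
    cross y-line → (5,4), t=1.8946 (wall)
  → r_3 = 1.8946
beam 4: φ=45°, α=120°
  d=(-0.5000,0.8660)  start (5,2)  tX=0.7600 tY=0.9584  stride 1/|dx|=2.0000 1/|dy|=1.1547
    cross x-line → (4,2), t=0.7600
    cross y-line → (4,3), t=0.9584
    cross y-line → (4,4), t=2.1131
    cross x-line → (3,4), t=2.7600
    cross y-line → (3,5), t=3.2678
    cross y-line → (3,6), t=4.4225
    cross x-line → (2,6), t=4.7600
    cross y-line → (2,7), t=5.5772
    cross y-line → (2,8), t=6.7319 (wall)
  → r_4 = 6.7319
beam 5: φ=90°, α=165°
  d=(-0.9659,0.2588)  start (5,2)  tX=0.3934 tY=3.2069  stride 1/|dx|=1.0353 1/|dy|=3.8637
    cross x-line → (4,2), t=0.3934
    cross x-line → (3,2), t=1.4287
    cross x-line → (2,2), t=2.4640
    cross y-line → (2,3), t=3.2069 (wall)
  → r_5 = 3.2069

ranges = [0.6419, 0.7159, 1.8946, 6.7319, 3.2069]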